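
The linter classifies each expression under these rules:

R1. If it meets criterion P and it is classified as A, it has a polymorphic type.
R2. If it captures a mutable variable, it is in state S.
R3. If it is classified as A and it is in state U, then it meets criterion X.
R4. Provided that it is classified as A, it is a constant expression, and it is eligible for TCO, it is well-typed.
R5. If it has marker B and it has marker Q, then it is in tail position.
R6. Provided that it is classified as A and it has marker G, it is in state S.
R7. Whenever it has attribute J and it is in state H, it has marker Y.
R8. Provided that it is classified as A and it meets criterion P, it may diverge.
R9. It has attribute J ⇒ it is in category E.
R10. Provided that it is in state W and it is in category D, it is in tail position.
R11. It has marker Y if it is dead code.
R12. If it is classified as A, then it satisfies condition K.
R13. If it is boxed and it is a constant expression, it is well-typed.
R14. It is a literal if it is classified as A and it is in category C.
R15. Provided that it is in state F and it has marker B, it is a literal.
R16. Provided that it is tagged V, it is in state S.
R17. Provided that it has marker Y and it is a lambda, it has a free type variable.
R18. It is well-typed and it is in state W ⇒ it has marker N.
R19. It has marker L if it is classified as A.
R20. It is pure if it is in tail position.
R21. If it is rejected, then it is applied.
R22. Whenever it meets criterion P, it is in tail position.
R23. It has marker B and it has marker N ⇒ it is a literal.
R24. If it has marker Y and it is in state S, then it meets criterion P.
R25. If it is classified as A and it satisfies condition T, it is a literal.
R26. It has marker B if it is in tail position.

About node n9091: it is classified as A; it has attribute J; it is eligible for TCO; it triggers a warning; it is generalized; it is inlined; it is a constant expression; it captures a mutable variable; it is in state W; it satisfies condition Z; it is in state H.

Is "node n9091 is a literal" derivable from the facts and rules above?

Yes

By R2 (it captures a mutable variable): it is in state S.
By R4 (it is classified as A, it is a constant expression, it is eligible for TCO): it is well-typed.
By R7 (it has attribute J, it is in state H): it has marker Y.
By R18 (it is well-typed, it is in state W): it has marker N.
By R24 (it has marker Y, it is in state S): it meets criterion P.
By R22 (it meets criterion P): it is in tail position.
By R26 (it is in tail position): it has marker B.
By R23 (it has marker B, it has marker N): it is a literal.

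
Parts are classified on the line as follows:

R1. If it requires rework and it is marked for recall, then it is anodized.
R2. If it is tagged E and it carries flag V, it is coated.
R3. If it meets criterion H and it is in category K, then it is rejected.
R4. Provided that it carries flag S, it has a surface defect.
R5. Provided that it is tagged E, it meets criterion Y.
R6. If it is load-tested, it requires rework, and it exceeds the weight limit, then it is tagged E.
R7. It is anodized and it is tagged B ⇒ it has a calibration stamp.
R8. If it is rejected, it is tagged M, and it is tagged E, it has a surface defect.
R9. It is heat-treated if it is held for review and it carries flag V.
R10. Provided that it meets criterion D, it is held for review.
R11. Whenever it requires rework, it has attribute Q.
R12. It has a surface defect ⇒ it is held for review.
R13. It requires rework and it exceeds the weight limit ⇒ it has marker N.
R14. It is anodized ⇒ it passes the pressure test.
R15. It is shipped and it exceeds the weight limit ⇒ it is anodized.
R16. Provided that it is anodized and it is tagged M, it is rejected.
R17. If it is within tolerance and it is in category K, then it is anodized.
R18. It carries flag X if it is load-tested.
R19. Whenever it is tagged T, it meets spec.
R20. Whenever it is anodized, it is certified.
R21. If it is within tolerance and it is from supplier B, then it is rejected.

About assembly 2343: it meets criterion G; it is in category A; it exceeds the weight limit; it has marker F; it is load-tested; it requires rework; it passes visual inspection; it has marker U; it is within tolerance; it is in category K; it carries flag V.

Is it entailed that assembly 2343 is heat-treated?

No

Forward chaining from the given facts derives: is tagged E, has attribute Q, has marker N, is anodized, carries flag X, is certified, is coated, meets criterion Y, passes the pressure test.
The only rule concluding "it is heat-treated" is R9, which needs "it is held for review"; that is never established.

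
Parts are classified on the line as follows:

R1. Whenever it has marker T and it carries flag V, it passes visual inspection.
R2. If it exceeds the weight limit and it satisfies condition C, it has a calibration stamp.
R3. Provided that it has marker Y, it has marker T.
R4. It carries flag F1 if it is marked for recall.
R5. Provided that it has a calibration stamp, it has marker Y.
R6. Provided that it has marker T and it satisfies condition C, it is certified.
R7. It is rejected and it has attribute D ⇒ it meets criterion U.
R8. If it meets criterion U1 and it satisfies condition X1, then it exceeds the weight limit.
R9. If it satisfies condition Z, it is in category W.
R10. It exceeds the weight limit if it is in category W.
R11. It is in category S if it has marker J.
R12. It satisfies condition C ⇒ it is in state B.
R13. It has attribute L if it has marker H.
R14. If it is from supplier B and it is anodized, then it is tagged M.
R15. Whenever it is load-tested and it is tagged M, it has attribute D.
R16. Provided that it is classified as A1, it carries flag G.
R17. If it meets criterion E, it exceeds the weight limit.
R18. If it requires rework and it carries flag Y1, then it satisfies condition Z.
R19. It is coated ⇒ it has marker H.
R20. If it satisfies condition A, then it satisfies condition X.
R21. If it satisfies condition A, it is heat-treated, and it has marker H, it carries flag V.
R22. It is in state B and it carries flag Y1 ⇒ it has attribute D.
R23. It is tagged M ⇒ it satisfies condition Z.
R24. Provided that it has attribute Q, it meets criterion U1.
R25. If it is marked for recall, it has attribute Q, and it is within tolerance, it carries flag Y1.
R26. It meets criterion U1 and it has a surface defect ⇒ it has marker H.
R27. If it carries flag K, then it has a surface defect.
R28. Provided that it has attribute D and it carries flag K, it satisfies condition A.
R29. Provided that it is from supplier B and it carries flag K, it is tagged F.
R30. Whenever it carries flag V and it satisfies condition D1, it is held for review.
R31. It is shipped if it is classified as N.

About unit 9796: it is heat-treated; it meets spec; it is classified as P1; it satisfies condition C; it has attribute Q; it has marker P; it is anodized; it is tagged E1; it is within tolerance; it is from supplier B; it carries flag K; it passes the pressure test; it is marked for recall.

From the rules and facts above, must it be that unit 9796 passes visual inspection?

By R12 (it satisfies condition C): it is in state B.
By R14 (it is from supplier B, it is anodized): it is tagged M.
By R23 (it is tagged M): it satisfies condition Z.
By R24 (it has attribute Q): it meets criterion U1.
By R25 (it is marked for recall, it has attribute Q, it is within tolerance): it carries flag Y1.
By R27 (it carries flag K): it has a surface defect.
By R9 (it satisfies condition Z): it is in category W.
By R10 (it is in category W): it exceeds the weight limit.
By R22 (it is in state B, it carries flag Y1): it has attribute D.
By R26 (it meets criterion U1, it has a surface defect): it has marker H.
By R28 (it has attribute D, it carries flag K): it satisfies condition A.
By R2 (it exceeds the weight limit, it satisfies condition C): it has a calibration stamp.
By R5 (it has a calibration stamp): it has marker Y.
By R21 (it satisfies condition A, it is heat-treated, it has marker H): it carries flag V.
By R3 (it has marker Y): it has marker T.
By R1 (it has marker T, it carries flag V): it passes visual inspection.

Yes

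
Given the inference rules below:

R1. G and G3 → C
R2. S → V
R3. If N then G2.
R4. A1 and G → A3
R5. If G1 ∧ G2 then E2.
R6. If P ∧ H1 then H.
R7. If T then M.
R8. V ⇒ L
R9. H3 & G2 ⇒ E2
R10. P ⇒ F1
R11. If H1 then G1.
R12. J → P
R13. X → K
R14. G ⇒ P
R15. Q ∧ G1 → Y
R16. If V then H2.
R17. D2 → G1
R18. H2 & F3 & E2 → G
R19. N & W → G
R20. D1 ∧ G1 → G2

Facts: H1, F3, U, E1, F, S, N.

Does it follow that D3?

Forward chaining from the given facts derives: V, G2, L, G1, H2, E2, G, P, H, F1.
No rule has D3 as its conclusion, and it is not among the given facts.

No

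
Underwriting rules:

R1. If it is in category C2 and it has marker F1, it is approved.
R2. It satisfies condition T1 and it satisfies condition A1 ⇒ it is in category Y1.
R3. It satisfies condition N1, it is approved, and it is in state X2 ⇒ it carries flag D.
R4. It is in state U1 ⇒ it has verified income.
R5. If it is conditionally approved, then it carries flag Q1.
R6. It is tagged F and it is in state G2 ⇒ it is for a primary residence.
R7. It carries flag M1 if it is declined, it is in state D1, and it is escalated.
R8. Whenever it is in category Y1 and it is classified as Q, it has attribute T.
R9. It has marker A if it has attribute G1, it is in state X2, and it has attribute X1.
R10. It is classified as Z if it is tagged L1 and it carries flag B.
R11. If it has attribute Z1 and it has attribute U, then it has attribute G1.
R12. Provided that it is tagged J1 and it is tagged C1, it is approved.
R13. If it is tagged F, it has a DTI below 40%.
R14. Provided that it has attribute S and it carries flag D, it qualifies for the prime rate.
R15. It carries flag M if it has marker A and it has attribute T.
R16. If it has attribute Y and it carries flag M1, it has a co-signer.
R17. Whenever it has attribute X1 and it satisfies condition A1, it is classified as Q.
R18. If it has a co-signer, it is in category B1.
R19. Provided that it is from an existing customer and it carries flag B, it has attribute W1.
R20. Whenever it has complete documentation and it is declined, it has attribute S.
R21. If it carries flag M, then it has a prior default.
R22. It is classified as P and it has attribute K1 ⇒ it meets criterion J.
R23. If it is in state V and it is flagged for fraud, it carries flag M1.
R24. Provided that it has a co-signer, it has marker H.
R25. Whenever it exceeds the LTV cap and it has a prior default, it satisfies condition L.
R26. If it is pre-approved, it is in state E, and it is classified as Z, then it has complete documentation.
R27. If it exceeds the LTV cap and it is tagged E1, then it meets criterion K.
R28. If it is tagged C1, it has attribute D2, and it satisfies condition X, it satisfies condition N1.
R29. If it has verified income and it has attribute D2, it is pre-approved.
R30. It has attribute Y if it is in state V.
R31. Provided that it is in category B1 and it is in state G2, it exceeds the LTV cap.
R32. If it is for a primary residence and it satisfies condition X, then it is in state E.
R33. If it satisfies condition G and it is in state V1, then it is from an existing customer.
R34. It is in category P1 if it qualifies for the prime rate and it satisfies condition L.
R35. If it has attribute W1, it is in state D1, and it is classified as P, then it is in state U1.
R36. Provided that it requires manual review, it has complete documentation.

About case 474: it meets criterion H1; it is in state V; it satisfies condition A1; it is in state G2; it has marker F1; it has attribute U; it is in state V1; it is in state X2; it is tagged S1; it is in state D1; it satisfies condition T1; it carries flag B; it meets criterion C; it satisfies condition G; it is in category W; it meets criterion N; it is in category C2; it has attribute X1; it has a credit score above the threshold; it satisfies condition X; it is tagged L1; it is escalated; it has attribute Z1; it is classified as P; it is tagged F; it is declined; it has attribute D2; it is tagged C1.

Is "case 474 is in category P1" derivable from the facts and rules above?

Yes

By R1 (it is in category C2, it has marker F1): it is approved.
By R2 (it satisfies condition T1, it satisfies condition A1): it is in category Y1.
By R6 (it is tagged F, it is in state G2): it is for a primary residence.
By R7 (it is declined, it is in state D1, it is escalated): it carries flag M1.
By R10 (it is tagged L1, it carries flag B): it is classified as Z.
By R11 (it has attribute Z1, it has attribute U): it has attribute G1.
By R17 (it has attribute X1, it satisfies condition A1): it is classified as Q.
By R28 (it is tagged C1, it has attribute D2, it satisfies condition X): it satisfies condition N1.
By R30 (it is in state V): it has attribute Y.
By R32 (it is for a primary residence, it satisfies condition X): it is in state E.
By R33 (it satisfies condition G, it is in state V1): it is from an existing customer.
By R3 (it satisfies condition N1, it is approved, it is in state X2): it carries flag D.
By R8 (it is in category Y1, it is classified as Q): it has attribute T.
By R9 (it has attribute G1, it is in state X2, it has attribute X1): it has marker A.
By R15 (it has marker A, it has attribute T): it carries flag M.
By R16 (it has attribute Y, it carries flag M1): it has a co-signer.
By R18 (it has a co-signer): it is in category B1.
By R19 (it is from an existing customer, it carries flag B): it has attribute W1.
By R21 (it carries flag M): it has a prior default.
By R31 (it is in category B1, it is in state G2): it exceeds the LTV cap.
By R35 (it has attribute W1, it is in state D1, it is classified as P): it is in state U1.
By R4 (it is in state U1): it has verified income.
By R25 (it exceeds the LTV cap, it has a prior default): it satisfies condition L.
By R29 (it has verified income, it has attribute D2): it is pre-approved.
By R26 (it is pre-approved, it is in state E, it is classified as Z): it has complete documentation.
By R20 (it has complete documentation, it is declined): it has attribute S.
By R14 (it has attribute S, it carries flag D): it qualifies for the prime rate.
By R34 (it qualifies for the prime rate, it satisfies condition L): it is in category P1.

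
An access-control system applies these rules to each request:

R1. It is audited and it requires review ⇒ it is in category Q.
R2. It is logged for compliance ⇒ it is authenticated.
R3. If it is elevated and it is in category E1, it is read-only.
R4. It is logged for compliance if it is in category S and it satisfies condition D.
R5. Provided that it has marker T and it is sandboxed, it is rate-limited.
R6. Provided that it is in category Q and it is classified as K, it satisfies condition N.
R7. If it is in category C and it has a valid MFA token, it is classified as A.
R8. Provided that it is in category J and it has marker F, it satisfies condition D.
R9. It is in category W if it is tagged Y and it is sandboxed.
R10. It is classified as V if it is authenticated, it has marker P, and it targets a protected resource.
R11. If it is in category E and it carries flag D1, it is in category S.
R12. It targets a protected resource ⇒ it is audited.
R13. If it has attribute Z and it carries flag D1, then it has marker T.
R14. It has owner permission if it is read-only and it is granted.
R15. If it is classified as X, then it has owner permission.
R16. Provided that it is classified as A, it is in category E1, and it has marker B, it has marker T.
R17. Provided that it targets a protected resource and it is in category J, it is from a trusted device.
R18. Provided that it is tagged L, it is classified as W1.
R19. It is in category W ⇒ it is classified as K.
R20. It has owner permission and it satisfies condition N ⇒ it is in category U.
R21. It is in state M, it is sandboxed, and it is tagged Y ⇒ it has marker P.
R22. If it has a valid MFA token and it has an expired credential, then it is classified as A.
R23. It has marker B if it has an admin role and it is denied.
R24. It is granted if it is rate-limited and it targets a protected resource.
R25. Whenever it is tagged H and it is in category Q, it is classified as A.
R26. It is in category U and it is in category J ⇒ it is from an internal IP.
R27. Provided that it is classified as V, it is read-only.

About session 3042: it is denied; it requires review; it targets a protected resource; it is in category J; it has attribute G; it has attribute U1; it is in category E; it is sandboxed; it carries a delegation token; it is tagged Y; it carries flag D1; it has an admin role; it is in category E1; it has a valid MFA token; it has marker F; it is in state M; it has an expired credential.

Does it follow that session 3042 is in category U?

By R8 (it is in category J, it has marker F): it satisfies condition D.
By R9 (it is tagged Y, it is sandboxed): it is in category W.
By R11 (it is in category E, it carries flag D1): it is in category S.
By R12 (it targets a protected resource): it is audited.
By R19 (it is in category W): it is classified as K.
By R21 (it is in state M, it is sandboxed, it is tagged Y): it has marker P.
By R22 (it has a valid MFA token, it has an expired credential): it is classified as A.
By R23 (it has an admin role, it is denied): it has marker B.
By R1 (it is audited, it requires review): it is in category Q.
By R4 (it is in category S, it satisfies condition D): it is logged for compliance.
By R6 (it is in category Q, it is classified as K): it satisfies condition N.
By R16 (it is classified as A, it is in category E1, it has marker B): it has marker T.
By R2 (it is logged for compliance): it is authenticated.
By R5 (it has marker T, it is sandboxed): it is rate-limited.
By R10 (it is authenticated, it has marker P, it targets a protected resource): it is classified as V.
By R24 (it is rate-limited, it targets a protected resource): it is granted.
By R27 (it is classified as V): it is read-only.
By R14 (it is read-only, it is granted): it has owner permission.
By R20 (it has owner permission, it satisfies condition N): it is in category U.

Yes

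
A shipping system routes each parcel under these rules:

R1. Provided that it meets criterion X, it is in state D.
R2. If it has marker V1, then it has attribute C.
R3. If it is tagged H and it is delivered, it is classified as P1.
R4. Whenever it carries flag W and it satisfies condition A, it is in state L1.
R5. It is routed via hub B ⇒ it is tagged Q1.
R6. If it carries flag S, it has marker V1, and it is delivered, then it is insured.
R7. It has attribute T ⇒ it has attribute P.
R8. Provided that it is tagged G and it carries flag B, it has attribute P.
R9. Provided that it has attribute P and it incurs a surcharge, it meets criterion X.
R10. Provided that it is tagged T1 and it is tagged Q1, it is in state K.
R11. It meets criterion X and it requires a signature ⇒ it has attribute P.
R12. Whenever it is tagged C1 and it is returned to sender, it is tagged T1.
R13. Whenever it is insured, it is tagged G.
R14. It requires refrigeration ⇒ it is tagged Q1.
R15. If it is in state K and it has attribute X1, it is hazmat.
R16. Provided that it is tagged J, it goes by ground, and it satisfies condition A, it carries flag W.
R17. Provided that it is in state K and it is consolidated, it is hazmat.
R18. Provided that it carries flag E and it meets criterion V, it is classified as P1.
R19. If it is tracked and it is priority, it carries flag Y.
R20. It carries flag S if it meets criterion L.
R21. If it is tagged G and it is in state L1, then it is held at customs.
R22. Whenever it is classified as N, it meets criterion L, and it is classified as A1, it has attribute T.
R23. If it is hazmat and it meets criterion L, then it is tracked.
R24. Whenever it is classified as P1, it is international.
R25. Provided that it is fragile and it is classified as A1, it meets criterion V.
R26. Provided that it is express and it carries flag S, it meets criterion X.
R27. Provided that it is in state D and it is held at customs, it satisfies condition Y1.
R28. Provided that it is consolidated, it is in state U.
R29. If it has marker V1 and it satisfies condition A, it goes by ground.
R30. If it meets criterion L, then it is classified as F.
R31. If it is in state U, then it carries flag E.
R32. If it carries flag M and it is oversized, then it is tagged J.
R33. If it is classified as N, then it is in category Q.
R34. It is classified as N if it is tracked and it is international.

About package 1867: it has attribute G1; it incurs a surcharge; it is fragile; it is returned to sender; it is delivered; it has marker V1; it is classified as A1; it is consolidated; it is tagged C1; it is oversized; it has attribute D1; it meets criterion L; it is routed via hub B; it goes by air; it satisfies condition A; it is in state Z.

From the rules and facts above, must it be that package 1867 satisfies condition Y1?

Forward chaining from the given facts derives: has attribute C, is tagged Q1, is tagged T1, carries flag S, meets criterion V, is in state U, goes by ground, is classified as F, carries flag E, is insured, is in state K, is tagged G, is hazmat, is classified as P1, is tracked, is international, is classified as N, has attribute T, is in category Q, has attribute P, meets criterion X, is in state D.
The only rule concluding "it satisfies condition Y1" is R27, which needs "it is held at customs"; that is never established.

No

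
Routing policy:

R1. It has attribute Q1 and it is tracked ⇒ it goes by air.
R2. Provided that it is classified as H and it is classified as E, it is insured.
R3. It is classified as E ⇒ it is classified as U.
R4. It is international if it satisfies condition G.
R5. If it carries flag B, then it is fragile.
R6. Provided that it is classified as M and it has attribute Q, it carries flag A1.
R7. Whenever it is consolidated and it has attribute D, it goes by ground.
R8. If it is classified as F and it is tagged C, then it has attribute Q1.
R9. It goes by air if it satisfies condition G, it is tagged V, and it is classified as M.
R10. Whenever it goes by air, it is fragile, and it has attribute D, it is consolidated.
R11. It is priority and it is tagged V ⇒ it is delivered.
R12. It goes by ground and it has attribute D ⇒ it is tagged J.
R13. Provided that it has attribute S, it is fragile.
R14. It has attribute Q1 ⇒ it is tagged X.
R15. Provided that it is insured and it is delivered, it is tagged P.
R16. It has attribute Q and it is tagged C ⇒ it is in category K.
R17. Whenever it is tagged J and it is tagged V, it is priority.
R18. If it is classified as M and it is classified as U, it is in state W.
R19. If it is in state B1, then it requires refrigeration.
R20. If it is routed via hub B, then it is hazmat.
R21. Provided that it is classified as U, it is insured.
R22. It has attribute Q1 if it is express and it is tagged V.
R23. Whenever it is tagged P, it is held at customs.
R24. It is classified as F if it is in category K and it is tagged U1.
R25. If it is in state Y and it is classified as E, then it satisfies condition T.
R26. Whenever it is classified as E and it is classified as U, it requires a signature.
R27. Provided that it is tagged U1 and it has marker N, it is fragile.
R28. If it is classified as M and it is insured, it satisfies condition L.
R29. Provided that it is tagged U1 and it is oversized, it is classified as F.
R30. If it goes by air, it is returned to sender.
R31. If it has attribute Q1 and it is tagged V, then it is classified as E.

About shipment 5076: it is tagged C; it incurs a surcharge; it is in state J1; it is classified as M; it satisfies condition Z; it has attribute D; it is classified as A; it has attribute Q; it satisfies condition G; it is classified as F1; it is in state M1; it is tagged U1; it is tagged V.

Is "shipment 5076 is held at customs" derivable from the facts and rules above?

No

Forward chaining from the given facts derives: is international, carries flag A1, goes by air, is in category K, is classified as F, is returned to sender, has attribute Q1, is tagged X, is classified as E, is classified as U, is in state W, is insured, requires a signature, satisfies condition L.
The only rule concluding "it is held at customs" is R23, which needs "it is tagged P"; that is never established.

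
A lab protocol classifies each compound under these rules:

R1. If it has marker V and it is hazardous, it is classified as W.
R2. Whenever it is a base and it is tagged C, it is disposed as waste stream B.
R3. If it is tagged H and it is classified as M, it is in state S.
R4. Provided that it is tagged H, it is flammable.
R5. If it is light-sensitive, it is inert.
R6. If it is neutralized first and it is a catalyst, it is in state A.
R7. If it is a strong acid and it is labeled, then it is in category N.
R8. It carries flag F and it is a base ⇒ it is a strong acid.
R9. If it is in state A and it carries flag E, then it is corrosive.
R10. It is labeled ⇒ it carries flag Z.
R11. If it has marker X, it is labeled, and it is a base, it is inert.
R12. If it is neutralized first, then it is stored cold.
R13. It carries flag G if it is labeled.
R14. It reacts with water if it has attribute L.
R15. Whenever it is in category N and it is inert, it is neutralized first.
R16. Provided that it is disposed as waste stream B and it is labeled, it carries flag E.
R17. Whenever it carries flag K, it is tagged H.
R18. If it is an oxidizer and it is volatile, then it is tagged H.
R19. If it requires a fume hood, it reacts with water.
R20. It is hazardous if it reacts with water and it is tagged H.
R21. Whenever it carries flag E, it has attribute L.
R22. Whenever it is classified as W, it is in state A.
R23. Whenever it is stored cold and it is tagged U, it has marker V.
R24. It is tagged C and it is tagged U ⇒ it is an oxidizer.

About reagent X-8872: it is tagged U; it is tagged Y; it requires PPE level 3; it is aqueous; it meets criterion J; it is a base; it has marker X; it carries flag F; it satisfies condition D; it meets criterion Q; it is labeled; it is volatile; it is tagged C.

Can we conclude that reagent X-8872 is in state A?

By R2 (it is a base, it is tagged C): it is disposed as waste stream B.
By R8 (it carries flag F, it is a base): it is a strong acid.
By R11 (it has marker X, it is labeled, it is a base): it is inert.
By R16 (it is disposed as waste stream B, it is labeled): it carries flag E.
By R21 (it carries flag E): it has attribute L.
By R24 (it is tagged C, it is tagged U): it is an oxidizer.
By R7 (it is a strong acid, it is labeled): it is in category N.
By R14 (it has attribute L): it reacts with water.
By R15 (it is in category N, it is inert): it is neutralized first.
By R18 (it is an oxidizer, it is volatile): it is tagged H.
By R20 (it reacts with water, it is tagged H): it is hazardous.
By R12 (it is neutralized first): it is stored cold.
By R23 (it is stored cold, it is tagged U): it has marker V.
By R1 (it has marker V, it is hazardous): it is classified as W.
By R22 (it is classified as W): it is in state A.

Yes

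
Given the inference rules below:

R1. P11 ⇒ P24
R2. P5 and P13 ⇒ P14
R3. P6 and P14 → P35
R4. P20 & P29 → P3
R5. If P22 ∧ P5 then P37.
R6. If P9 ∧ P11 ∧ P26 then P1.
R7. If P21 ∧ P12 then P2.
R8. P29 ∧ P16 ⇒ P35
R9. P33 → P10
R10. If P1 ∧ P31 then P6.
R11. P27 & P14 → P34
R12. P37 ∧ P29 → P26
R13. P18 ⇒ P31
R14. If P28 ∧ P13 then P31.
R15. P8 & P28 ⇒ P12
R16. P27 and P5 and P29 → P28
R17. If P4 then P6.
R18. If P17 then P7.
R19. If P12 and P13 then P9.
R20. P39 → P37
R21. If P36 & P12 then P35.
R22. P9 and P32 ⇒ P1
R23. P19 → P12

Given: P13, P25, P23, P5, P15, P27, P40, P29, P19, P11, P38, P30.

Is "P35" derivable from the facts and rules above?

No

Forward chaining from the given facts derives: P24, P14, P34, P28, P12, P31, P9.
Rules concluding P35: R3 needs P6; R8 needs P16; R21 needs P36 — none of these are established.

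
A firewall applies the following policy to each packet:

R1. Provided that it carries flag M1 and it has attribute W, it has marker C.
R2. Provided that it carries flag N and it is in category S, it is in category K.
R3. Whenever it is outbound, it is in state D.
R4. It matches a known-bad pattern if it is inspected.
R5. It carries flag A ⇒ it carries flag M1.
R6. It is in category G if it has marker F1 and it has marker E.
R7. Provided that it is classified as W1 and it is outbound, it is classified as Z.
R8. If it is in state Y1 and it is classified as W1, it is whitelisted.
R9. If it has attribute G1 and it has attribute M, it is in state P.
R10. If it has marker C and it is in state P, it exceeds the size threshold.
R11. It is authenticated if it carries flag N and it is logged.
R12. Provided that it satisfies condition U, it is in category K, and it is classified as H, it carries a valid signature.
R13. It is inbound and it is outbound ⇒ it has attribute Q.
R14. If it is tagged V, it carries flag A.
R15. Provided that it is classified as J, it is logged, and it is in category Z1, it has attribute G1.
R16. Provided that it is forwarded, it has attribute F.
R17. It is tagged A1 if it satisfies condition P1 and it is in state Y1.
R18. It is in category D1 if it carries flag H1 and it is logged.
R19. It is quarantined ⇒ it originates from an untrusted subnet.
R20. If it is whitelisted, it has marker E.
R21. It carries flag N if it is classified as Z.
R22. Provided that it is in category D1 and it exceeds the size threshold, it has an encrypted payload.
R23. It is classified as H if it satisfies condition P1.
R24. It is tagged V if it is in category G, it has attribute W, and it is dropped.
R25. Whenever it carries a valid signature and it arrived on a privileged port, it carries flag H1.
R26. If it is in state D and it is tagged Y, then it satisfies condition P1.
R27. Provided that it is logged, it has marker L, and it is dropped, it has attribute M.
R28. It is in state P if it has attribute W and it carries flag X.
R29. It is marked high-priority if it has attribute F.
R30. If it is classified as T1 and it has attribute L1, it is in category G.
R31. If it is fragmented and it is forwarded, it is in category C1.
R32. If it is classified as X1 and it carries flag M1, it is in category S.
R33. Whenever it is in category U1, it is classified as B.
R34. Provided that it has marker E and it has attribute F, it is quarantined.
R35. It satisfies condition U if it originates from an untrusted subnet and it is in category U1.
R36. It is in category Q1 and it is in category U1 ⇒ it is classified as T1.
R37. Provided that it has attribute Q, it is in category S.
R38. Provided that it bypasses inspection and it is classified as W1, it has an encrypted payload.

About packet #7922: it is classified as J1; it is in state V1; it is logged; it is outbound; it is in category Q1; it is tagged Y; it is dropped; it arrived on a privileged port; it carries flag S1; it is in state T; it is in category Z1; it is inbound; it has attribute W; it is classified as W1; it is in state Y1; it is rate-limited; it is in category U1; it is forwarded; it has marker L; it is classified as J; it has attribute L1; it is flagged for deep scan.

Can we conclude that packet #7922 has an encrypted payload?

By R3 (it is outbound): it is in state D.
By R7 (it is classified as W1, it is outbound): it is classified as Z.
By R8 (it is in state Y1, it is classified as W1): it is whitelisted.
By R13 (it is inbound, it is outbound): it has attribute Q.
By R15 (it is classified as J, it is logged, it is in category Z1): it has attribute G1.
By R16 (it is forwarded): it has attribute F.
By R20 (it is whitelisted): it has marker E.
By R21 (it is classified as Z): it carries flag N.
By R26 (it is in state D, it is tagged Y): it satisfies condition P1.
By R27 (it is logged, it has marker L, it is dropped): it has attribute M.
By R34 (it has marker E, it has attribute F): it is quarantined.
By R36 (it is in category Q1, it is in category U1): it is classified as T1.
By R37 (it has attribute Q): it is in category S.
By R2 (it carries flag N, it is in category S): it is in category K.
By R9 (it has attribute G1, it has attribute M): it is in state P.
By R19 (it is quarantined): it originates from an untrusted subnet.
By R23 (it satisfies condition P1): it is classified as H.
By R30 (it is classified as T1, it has attribute L1): it is in category G.
By R35 (it originates from an untrusted subnet, it is in category U1): it satisfies condition U.
By R12 (it satisfies condition U, it is in category K, it is classified as H): it carries a valid signature.
By R24 (it is in category G, it has attribute W, it is dropped): it is tagged V.
By R25 (it carries a valid signature, it arrived on a privileged port): it carries flag H1.
By R14 (it is tagged V): it carries flag A.
By R18 (it carries flag H1, it is logged): it is in category D1.
By R5 (it carries flag A): it carries flag M1.
By R1 (it carries flag M1, it has attribute W): it has marker C.
By R10 (it has marker C, it is in state P): it exceeds the size threshold.
By R22 (it is in category D1, it exceeds the size threshold): it has an encrypted payload.

Yes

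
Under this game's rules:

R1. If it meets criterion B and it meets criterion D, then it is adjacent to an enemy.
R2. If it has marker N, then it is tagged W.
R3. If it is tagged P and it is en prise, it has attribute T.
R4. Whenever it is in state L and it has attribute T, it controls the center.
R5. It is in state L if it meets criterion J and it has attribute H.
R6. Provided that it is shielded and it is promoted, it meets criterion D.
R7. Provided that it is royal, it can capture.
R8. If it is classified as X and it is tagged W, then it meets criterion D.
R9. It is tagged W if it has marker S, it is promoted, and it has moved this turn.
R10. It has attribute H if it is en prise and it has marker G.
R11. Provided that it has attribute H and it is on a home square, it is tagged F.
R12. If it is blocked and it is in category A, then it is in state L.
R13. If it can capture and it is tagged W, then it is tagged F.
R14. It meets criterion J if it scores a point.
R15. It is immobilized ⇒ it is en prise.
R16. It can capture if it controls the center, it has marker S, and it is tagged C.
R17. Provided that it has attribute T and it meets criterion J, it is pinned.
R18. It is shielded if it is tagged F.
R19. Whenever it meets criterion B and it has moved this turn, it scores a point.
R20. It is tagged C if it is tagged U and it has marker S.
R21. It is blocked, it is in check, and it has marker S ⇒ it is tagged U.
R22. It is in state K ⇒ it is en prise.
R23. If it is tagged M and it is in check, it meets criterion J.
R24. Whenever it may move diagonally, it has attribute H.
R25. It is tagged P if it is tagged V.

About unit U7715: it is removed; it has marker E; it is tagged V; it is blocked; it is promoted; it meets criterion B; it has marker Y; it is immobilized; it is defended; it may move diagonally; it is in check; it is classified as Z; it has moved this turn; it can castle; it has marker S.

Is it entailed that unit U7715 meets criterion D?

By R9 (it has marker S, it is promoted, it has moved this turn): it is tagged W.
By R15 (it is immobilized): it is en prise.
By R19 (it meets criterion B, it has moved this turn): it scores a point.
By R21 (it is blocked, it is in check, it has marker S): it is tagged U.
By R24 (it may move diagonally): it has attribute H.
By R25 (it is tagged V): it is tagged P.
By R3 (it is tagged P, it is en prise): it has attribute T.
By R14 (it scores a point): it meets criterion J.
By R20 (it is tagged U, it has marker S): it is tagged C.
By R5 (it meets criterion J, it has attribute H): it is in state L.
By R4 (it is in state L, it has attribute T): it controls the center.
By R16 (it controls the center, it has marker S, it is tagged C): it can capture.
By R13 (it can capture, it is tagged W): it is tagged F.
By R18 (it is tagged F): it is shielded.
By R6 (it is shielded, it is promoted): it meets criterion D.

Yes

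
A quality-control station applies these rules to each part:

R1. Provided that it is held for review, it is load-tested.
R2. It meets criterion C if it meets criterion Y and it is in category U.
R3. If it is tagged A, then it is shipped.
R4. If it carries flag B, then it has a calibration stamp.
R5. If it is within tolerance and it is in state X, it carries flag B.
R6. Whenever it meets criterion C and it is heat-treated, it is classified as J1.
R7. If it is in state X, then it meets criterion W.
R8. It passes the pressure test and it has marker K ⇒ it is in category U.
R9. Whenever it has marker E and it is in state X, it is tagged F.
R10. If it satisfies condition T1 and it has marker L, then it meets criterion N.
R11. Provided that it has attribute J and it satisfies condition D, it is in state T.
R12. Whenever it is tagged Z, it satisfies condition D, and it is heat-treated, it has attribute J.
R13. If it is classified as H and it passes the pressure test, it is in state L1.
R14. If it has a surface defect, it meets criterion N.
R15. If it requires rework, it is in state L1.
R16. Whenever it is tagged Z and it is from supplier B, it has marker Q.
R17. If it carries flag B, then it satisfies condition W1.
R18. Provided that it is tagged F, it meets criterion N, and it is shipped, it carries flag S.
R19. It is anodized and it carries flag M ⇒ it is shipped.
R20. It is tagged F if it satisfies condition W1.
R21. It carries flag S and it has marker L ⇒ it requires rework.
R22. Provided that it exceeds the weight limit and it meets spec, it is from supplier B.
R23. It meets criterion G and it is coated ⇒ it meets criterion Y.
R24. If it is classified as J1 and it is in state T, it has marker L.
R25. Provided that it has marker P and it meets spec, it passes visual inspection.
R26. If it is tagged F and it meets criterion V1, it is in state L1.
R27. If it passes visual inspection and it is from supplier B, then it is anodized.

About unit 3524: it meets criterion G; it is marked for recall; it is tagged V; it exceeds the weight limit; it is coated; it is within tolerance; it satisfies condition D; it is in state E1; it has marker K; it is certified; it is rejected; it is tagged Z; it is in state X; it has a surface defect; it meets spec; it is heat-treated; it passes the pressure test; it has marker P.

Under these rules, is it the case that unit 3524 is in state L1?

Forward chaining from the given facts derives: carries flag B, meets criterion W, is in category U, has attribute J, meets criterion N, satisfies condition W1, is tagged F, is from supplier B, meets criterion Y, passes visual inspection, is anodized, meets criterion C, has a calibration stamp, is classified as J1, is in state T, has marker Q, has marker L.
Rules concluding "it is in state L1": R13 needs "it is classified as H"; R15 needs "it requires rework"; R26 needs "it meets criterion V1" — none of these are established.

No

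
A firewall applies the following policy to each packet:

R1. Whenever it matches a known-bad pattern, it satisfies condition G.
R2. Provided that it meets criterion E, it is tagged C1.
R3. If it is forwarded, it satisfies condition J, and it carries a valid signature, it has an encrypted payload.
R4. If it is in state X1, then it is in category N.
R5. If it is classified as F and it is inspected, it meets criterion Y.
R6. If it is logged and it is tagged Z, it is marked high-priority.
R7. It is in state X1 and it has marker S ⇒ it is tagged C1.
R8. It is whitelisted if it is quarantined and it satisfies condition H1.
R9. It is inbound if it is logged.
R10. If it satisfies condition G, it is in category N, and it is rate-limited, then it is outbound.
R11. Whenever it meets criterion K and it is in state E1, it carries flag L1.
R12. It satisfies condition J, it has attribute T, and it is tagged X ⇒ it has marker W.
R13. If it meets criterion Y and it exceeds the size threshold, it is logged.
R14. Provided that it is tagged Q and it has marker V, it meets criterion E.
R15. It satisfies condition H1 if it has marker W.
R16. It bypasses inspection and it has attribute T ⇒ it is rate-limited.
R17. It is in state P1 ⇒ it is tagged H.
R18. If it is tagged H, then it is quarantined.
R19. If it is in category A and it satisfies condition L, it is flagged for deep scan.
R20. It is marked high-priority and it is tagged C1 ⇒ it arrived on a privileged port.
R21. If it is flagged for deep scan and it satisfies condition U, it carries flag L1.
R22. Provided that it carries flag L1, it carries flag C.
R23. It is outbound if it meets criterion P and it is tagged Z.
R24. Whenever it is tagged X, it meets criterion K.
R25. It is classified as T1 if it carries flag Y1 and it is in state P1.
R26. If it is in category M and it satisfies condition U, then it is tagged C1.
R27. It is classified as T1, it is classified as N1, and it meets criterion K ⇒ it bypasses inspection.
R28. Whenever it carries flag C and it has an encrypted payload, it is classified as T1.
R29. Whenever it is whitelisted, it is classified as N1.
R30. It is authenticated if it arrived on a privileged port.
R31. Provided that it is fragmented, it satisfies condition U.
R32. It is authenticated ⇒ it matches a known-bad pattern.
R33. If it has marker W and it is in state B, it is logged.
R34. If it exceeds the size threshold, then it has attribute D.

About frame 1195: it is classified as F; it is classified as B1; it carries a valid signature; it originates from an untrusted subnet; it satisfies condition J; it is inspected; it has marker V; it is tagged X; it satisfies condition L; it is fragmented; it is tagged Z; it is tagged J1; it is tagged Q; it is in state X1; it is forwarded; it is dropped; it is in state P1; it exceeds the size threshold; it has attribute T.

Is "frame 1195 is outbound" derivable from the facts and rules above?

No

Forward chaining from the given facts derives: has an encrypted payload, is in category N, meets criterion Y, has marker W, is logged, meets criterion E, satisfies condition H1, is tagged H, is quarantined, meets criterion K, satisfies condition U, has attribute D, is tagged C1, is marked high-priority, is whitelisted, is inbound, arrived on a privileged port, is classified as N1, is authenticated, matches a known-bad pattern, satisfies condition G.
Rules concluding "it is outbound": R10 needs "it is rate-limited"; R23 needs "it meets criterion P" — none of these are established.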